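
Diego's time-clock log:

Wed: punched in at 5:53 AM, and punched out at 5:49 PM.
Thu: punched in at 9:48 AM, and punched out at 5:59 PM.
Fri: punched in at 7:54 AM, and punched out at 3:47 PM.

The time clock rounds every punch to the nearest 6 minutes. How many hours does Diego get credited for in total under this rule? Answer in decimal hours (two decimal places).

Wed: in 5:53 AM→5:54 AM, out 5:49 PM→5:48 PM; 11 h 54 min
Thu: in 9:48 AM→9:48 AM, out 5:59 PM→6:00 PM; 8 h 12 min
Fri: in 7:54 AM→7:54 AM, out 3:47 PM→3:48 PM; 7 h 54 min
Total credited: 28 h 0 min.

28.00 hours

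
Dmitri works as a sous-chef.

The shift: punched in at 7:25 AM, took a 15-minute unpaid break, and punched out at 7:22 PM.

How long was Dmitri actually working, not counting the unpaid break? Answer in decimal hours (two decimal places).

11.70 hours

The shift: 7:25 AM–7:22 PM = 11 h 57 min; less 15 min break → 11 h 42 min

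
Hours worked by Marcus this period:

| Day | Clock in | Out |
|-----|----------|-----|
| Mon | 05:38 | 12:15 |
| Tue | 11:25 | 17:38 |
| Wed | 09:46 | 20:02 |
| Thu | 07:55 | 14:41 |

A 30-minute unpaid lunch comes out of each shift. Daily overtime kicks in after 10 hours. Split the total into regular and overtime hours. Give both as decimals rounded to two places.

Regular 27.87 hours, overtime 0.00 hours

Mon: 05:38–12:15 = 6 h 37 min; less 30 min break → 6 h 7 min
Tue: 11:25–17:38 = 6 h 13 min; less 30 min break → 5 h 43 min
Wed: 09:46–20:02 = 10 h 16 min; less 30 min break → 9 h 46 min
Thu: 07:55–14:41 = 6 h 46 min; less 30 min break → 6 h 16 min
Mon reg 6 h 7 min / OT 0 h 0 min; Tue reg 5 h 43 min / OT 0 h 0 min; Wed reg 9 h 46 min / OT 0 h 0 min; Thu reg 6 h 16 min / OT 0 h 0 min.
Totals: regular 27 h 52 min, overtime 0 h 0 min.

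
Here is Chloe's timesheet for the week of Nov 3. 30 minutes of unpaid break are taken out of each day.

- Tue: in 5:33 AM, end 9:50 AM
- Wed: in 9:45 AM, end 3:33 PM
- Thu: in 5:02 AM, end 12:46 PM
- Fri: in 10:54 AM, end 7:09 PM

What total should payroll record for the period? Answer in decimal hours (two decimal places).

24.07 hours

Tue: 5:33 AM–9:50 AM = 4 h 17 min; less 30 min break → 3 h 47 min
Wed: 9:45 AM–3:33 PM = 5 h 48 min; less 30 min break → 5 h 18 min
Thu: 5:02 AM–12:46 PM = 7 h 44 min; less 30 min break → 7 h 14 min
Fri: 10:54 AM–7:09 PM = 8 h 15 min; less 30 min break → 7 h 45 min
Total: 3 h 47 min + 5 h 18 min + 7 h 14 min + 7 h 45 min = 24 h 4 min.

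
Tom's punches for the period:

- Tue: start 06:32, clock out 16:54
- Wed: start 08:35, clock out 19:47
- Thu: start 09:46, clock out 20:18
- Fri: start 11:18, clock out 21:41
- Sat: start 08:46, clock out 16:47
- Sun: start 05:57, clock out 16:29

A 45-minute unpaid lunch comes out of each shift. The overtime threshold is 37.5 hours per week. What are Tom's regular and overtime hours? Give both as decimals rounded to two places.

Regular 37.50 hours, overtime 19.03 hours

Tue: 06:32–16:54 = 10 h 22 min; less 45 min break → 9 h 37 min
Wed: 08:35–19:47 = 11 h 12 min; less 45 min break → 10 h 27 min
Thu: 09:46–20:18 = 10 h 32 min; less 45 min break → 9 h 47 min
Fri: 11:18–21:41 = 10 h 23 min; less 45 min break → 9 h 38 min
Sat: 08:46–16:47 = 8 h 1 min; less 45 min break → 7 h 16 min
Sun: 05:57–16:29 = 10 h 32 min; less 45 min break → 9 h 47 min
Total worked: 56 h 32 min = 56.53 h.
Threshold 37.5 h → overtime 19 h 2 min, regular 37 h 30 min.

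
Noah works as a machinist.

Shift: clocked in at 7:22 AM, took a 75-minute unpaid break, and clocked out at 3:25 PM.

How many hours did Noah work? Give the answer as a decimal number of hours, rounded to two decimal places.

Shift: 7:22 AM–3:25 PM = 8 h 3 min; less 75 min break → 6 h 48 min

6.80 hours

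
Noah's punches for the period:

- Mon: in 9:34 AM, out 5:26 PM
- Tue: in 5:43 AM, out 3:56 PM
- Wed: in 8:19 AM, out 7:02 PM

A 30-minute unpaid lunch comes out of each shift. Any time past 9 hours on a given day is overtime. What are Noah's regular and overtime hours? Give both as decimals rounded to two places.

Mon: 9:34 AM–5:26 PM = 7 h 52 min; less 30 min break → 7 h 22 min
Tue: 5:43 AM–3:56 PM = 10 h 13 min; less 30 min break → 9 h 43 min
Wed: 8:19 AM–7:02 PM = 10 h 43 min; less 30 min break → 10 h 13 min
Mon reg 7 h 22 min / OT 0 h 0 min; Tue reg 9 h 0 min / OT 0 h 43 min; Wed reg 9 h 0 min / OT 1 h 13 min.
Totals: regular 25 h 22 min, overtime 1 h 56 min.

Regular 25.37 hours, overtime 1.93 hours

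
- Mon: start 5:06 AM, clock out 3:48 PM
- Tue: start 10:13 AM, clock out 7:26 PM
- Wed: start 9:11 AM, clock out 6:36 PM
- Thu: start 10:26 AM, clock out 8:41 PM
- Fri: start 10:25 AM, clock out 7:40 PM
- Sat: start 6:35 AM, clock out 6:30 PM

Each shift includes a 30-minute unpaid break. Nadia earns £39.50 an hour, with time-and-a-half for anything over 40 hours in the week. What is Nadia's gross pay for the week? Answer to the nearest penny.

£2631.69

Mon: 5:06 AM–3:48 PM = 10 h 42 min; less 30 min break → 10 h 12 min
Tue: 10:13 AM–7:26 PM = 9 h 13 min; less 30 min break → 8 h 43 min
Wed: 9:11 AM–6:36 PM = 9 h 25 min; less 30 min break → 8 h 55 min
Thu: 10:26 AM–8:41 PM = 10 h 15 min; less 30 min break → 9 h 45 min
Fri: 10:25 AM–7:40 PM = 9 h 15 min; less 30 min break → 8 h 45 min
Sat: 6:35 AM–6:30 PM = 11 h 55 min; less 30 min break → 11 h 25 min
Total worked: 57 h 45 min = 3465 min.
Regular 40 h 0 min = 2400 min at £39.50/h; overtime 17 h 45 min = 1065 min at £59.25/h.
Pay = (2400 × £39.50 + 1065 × £59.25) ÷ 60 = £2631.69.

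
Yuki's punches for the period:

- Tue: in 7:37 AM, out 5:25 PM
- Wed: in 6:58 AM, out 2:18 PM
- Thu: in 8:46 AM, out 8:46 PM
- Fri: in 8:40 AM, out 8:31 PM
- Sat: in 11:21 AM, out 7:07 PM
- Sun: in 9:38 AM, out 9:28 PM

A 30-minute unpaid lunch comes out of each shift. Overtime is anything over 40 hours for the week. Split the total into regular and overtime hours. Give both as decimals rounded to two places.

Tue: 7:37 AM–5:25 PM = 9 h 48 min; less 30 min break → 9 h 18 min
Wed: 6:58 AM–2:18 PM = 7 h 20 min; less 30 min break → 6 h 50 min
Thu: 8:46 AM–8:46 PM = 12 h 0 min; less 30 min break → 11 h 30 min
Fri: 8:40 AM–8:31 PM = 11 h 51 min; less 30 min break → 11 h 21 min
Sat: 11:21 AM–7:07 PM = 7 h 46 min; less 30 min break → 7 h 16 min
Sun: 9:38 AM–9:28 PM = 11 h 50 min; less 30 min break → 11 h 20 min
Total worked: 57 h 35 min = 57.58 h.
Threshold 40 h → overtime 17 h 35 min, regular 40 h 0 min.

Regular 40.00 hours, overtime 17.58 hours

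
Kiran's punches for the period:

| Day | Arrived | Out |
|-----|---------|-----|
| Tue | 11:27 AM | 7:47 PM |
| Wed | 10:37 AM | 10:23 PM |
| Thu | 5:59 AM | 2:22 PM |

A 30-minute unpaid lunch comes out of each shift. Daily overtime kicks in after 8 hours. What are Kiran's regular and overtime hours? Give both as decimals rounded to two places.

Tue: 11:27 AM–7:47 PM = 8 h 20 min; less 30 min break → 7 h 50 min
Wed: 10:37 AM–10:23 PM = 11 h 46 min; less 30 min break → 11 h 16 min
Thu: 5:59 AM–2:22 PM = 8 h 23 min; less 30 min break → 7 h 53 min
Tue reg 7 h 50 min / OT 0 h 0 min; Wed reg 8 h 0 min / OT 3 h 16 min; Thu reg 7 h 53 min / OT 0 h 0 min.
Totals: regular 23 h 43 min, overtime 3 h 16 min.

Regular 23.72 hours, overtime 3.27 hours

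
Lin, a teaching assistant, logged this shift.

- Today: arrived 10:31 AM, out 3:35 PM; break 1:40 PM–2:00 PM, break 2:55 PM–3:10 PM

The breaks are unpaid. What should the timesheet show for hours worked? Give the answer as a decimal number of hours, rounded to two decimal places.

Today: 10:31 AM–3:35 PM = 5 h 4 min; less 35 min break → 4 h 29 min

4.48 hours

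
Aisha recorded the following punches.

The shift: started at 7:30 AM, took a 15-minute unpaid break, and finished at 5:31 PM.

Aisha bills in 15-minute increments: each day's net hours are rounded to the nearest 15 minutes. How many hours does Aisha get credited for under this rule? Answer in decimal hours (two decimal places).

The shift: 7:30 AM–5:31 PM = 10 h 1 min − 15 min = 9 h 46 min → rounds to 9 h 45 min

9.75 hours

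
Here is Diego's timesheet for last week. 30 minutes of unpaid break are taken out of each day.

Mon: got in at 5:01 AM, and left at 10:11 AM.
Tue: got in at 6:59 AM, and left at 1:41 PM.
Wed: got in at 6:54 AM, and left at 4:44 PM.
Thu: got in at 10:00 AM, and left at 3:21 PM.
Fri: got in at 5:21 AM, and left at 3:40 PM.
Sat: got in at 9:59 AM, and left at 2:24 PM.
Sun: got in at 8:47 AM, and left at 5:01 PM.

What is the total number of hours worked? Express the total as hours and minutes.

46 h 31 min

Mon: 5:01 AM–10:11 AM = 5 h 10 min; less 30 min break → 4 h 40 min
Tue: 6:59 AM–1:41 PM = 6 h 42 min; less 30 min break → 6 h 12 min
Wed: 6:54 AM–4:44 PM = 9 h 50 min; less 30 min break → 9 h 20 min
Thu: 10:00 AM–3:21 PM = 5 h 21 min; less 30 min break → 4 h 51 min
Fri: 5:21 AM–3:40 PM = 10 h 19 min; less 30 min break → 9 h 49 min
Sat: 9:59 AM–2:24 PM = 4 h 25 min; less 30 min break → 3 h 55 min
Sun: 8:47 AM–5:01 PM = 8 h 14 min; less 30 min break → 7 h 44 min
Total: 4 h 40 min + 6 h 12 min + 9 h 20 min + 4 h 51 min + 9 h 49 min + 3 h 55 min + 7 h 44 min = 46 h 31 min.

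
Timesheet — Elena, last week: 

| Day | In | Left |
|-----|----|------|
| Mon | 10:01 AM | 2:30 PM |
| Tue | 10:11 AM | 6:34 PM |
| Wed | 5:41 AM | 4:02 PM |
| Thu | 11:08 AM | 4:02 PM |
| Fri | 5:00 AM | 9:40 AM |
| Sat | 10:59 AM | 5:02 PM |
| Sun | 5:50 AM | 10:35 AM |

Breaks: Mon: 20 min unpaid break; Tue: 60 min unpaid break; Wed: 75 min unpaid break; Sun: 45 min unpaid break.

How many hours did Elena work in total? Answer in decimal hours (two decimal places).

40.25 hours

Mon: 10:01 AM–2:30 PM = 4 h 29 min; less 20 min break → 4 h 9 min
Tue: 10:11 AM–6:34 PM = 8 h 23 min; less 60 min break → 7 h 23 min
Wed: 5:41 AM–4:02 PM = 10 h 21 min; less 75 min break → 9 h 6 min
Thu: 11:08 AM–4:02 PM = 4 h 54 min
Fri: 5:00 AM–9:40 AM = 4 h 40 min
Sat: 10:59 AM–5:02 PM = 6 h 3 min
Sun: 5:50 AM–10:35 AM = 4 h 45 min; less 45 min break → 4 h 0 min
Total: 4 h 9 min + 7 h 23 min + 9 h 6 min + 4 h 54 min + 4 h 40 min + 6 h 3 min + 4 h 0 min = 40 h 15 min.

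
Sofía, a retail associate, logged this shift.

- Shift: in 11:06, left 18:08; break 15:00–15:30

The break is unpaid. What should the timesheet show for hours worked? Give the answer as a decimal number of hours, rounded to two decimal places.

6.53 hours

Shift: 11:06–18:08 = 7 h 2 min; less 30 min break → 6 h 32 min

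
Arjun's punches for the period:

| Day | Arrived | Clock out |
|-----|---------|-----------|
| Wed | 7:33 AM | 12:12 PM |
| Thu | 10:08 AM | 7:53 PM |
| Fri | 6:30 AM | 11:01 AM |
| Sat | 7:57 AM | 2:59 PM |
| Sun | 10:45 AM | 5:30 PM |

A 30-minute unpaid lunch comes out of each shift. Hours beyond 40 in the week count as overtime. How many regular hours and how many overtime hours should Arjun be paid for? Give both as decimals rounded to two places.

Regular 30.20 hours, overtime 0.00 hours

Wed: 7:33 AM–12:12 PM = 4 h 39 min; less 30 min break → 4 h 9 min
Thu: 10:08 AM–7:53 PM = 9 h 45 min; less 30 min break → 9 h 15 min
Fri: 6:30 AM–11:01 AM = 4 h 31 min; less 30 min break → 4 h 1 min
Sat: 7:57 AM–2:59 PM = 7 h 2 min; less 30 min break → 6 h 32 min
Sun: 10:45 AM–5:30 PM = 6 h 45 min; less 30 min break → 6 h 15 min
Total worked: 30 h 12 min = 30.20 h.
Threshold 40 h → overtime 0 h 0 min, regular 30 h 12 min.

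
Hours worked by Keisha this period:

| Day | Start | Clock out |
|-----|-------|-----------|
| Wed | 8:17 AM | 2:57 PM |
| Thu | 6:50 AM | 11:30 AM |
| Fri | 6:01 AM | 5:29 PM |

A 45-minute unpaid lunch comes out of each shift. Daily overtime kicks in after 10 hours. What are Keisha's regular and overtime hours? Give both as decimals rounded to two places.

Regular 19.83 hours, overtime 0.72 hours

Wed: 8:17 AM–2:57 PM = 6 h 40 min; less 45 min break → 5 h 55 min
Thu: 6:50 AM–11:30 AM = 4 h 40 min; less 45 min break → 3 h 55 min
Fri: 6:01 AM–5:29 PM = 11 h 28 min; less 45 min break → 10 h 43 min
Wed reg 5 h 55 min / OT 0 h 0 min; Thu reg 3 h 55 min / OT 0 h 0 min; Fri reg 10 h 0 min / OT 0 h 43 min.
Totals: regular 19 h 50 min, overtime 0 h 43 min.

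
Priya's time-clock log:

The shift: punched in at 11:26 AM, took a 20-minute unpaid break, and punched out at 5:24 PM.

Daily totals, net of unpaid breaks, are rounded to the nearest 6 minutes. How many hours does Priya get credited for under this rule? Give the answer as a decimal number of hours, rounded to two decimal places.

The shift: 11:26 AM–5:24 PM = 5 h 58 min − 20 min = 5 h 38 min → rounds to 5 h 36 min

5.60 hours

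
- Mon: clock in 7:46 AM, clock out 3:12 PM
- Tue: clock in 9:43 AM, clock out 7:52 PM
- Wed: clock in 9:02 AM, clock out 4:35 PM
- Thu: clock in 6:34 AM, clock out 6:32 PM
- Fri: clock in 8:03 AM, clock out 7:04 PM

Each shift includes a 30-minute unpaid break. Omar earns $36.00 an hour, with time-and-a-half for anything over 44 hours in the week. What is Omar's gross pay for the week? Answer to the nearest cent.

Mon: 7:46 AM–3:12 PM = 7 h 26 min; less 30 min break → 6 h 56 min
Tue: 9:43 AM–7:52 PM = 10 h 9 min; less 30 min break → 9 h 39 min
Wed: 9:02 AM–4:35 PM = 7 h 33 min; less 30 min break → 7 h 3 min
Thu: 6:34 AM–6:32 PM = 11 h 58 min; less 30 min break → 11 h 28 min
Fri: 8:03 AM–7:04 PM = 11 h 1 min; less 30 min break → 10 h 31 min
Total worked: 45 h 37 min = 2737 min.
Regular 44 h 0 min = 2640 min at $36.00/h; overtime 1 h 37 min = 97 min at $54.00/h.
Pay = (2640 × $36.00 + 97 × $54.00) ÷ 60 = $1671.30.

$1671.30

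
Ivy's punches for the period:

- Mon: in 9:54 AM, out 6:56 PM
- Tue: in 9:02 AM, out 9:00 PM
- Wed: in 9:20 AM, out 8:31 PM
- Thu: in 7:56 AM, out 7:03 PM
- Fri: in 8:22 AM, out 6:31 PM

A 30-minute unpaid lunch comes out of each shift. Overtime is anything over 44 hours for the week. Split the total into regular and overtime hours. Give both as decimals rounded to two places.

Mon: 9:54 AM–6:56 PM = 9 h 2 min; less 30 min break → 8 h 32 min
Tue: 9:02 AM–9:00 PM = 11 h 58 min; less 30 min break → 11 h 28 min
Wed: 9:20 AM–8:31 PM = 11 h 11 min; less 30 min break → 10 h 41 min
Thu: 7:56 AM–7:03 PM = 11 h 7 min; less 30 min break → 10 h 37 min
Fri: 8:22 AM–6:31 PM = 10 h 9 min; less 30 min break → 9 h 39 min
Total worked: 50 h 57 min = 50.95 h.
Threshold 44 h → overtime 6 h 57 min, regular 44 h 0 min.

Regular 44.00 hours, overtime 6.95 hours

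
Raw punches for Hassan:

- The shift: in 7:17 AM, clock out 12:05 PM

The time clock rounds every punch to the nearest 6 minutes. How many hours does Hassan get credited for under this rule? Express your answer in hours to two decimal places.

4.80 hours

The shift: in 7:17 AM→7:18 AM, out 12:05 PM→12:06 PM; 4 h 48 min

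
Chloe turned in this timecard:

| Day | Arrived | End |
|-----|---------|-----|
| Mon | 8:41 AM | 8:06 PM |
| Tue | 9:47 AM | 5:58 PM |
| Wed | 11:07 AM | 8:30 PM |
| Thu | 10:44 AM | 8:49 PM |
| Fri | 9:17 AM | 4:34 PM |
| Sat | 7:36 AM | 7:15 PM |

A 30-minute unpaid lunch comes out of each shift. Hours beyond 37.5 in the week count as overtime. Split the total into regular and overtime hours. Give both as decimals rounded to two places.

Mon: 8:41 AM–8:06 PM = 11 h 25 min; less 30 min break → 10 h 55 min
Tue: 9:47 AM–5:58 PM = 8 h 11 min; less 30 min break → 7 h 41 min
Wed: 11:07 AM–8:30 PM = 9 h 23 min; less 30 min break → 8 h 53 min
Thu: 10:44 AM–8:49 PM = 10 h 5 min; less 30 min break → 9 h 35 min
Fri: 9:17 AM–4:34 PM = 7 h 17 min; less 30 min break → 6 h 47 min
Sat: 7:36 AM–7:15 PM = 11 h 39 min; less 30 min break → 11 h 9 min
Total worked: 55 h 0 min = 55.00 h.
Threshold 37.5 h → overtime 17 h 30 min, regular 37 h 30 min.

Regular 37.50 hours, overtime 17.50 hours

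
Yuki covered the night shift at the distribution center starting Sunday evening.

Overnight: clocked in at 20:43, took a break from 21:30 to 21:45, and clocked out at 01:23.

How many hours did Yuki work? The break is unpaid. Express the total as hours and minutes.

Overnight: 20:43 → midnight = 3 h 17 min; midnight → 01:23 = 1 h 23 min; span 4 h 40 min; less 15 min break → 4 h 25 min

4 h 25 min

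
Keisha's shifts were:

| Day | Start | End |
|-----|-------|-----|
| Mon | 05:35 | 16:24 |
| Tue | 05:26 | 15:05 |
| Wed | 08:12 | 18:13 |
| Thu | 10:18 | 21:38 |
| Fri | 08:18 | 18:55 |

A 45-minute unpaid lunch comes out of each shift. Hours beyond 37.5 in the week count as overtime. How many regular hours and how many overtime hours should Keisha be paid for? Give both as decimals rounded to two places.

Mon: 05:35–16:24 = 10 h 49 min; less 45 min break → 10 h 4 min
Tue: 05:26–15:05 = 9 h 39 min; less 45 min break → 8 h 54 min
Wed: 08:12–18:13 = 10 h 1 min; less 45 min break → 9 h 16 min
Thu: 10:18–21:38 = 11 h 20 min; less 45 min break → 10 h 35 min
Fri: 08:18–18:55 = 10 h 37 min; less 45 min break → 9 h 52 min
Total worked: 48 h 41 min = 48.68 h.
Threshold 37.5 h → overtime 11 h 11 min, regular 37 h 30 min.

Regular 37.50 hours, overtime 11.18 hours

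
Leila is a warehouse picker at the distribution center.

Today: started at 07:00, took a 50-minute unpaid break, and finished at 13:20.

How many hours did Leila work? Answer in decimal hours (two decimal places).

Today: 07:00–13:20 = 6 h 20 min; less 50 min break → 5 h 30 min

5.50 hours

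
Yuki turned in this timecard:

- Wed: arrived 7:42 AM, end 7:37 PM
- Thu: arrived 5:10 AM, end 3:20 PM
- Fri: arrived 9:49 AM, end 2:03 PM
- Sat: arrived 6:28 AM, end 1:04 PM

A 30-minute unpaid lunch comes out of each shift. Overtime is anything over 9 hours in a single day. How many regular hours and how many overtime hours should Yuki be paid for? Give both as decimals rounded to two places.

Regular 27.83 hours, overtime 3.08 hours

Wed: 7:42 AM–7:37 PM = 11 h 55 min; less 30 min break → 11 h 25 min
Thu: 5:10 AM–3:20 PM = 10 h 10 min; less 30 min break → 9 h 40 min
Fri: 9:49 AM–2:03 PM = 4 h 14 min; less 30 min break → 3 h 44 min
Sat: 6:28 AM–1:04 PM = 6 h 36 min; less 30 min break → 6 h 6 min
Wed reg 9 h 0 min / OT 2 h 25 min; Thu reg 9 h 0 min / OT 0 h 40 min; Fri reg 3 h 44 min / OT 0 h 0 min; Sat reg 6 h 6 min / OT 0 h 0 min.
Totals: regular 27 h 50 min, overtime 3 h 5 min.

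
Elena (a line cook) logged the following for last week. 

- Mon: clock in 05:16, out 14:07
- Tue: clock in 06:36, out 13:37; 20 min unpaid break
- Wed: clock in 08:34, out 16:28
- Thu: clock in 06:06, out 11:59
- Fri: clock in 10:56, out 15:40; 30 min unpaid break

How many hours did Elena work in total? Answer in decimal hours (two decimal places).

Mon: 05:16–14:07 = 8 h 51 min
Tue: 06:36–13:37 = 7 h 1 min; less 20 min break → 6 h 41 min
Wed: 08:34–16:28 = 7 h 54 min
Thu: 06:06–11:59 = 5 h 53 min
Fri: 10:56–15:40 = 4 h 44 min; less 30 min break → 4 h 14 min
Total: 8 h 51 min + 6 h 41 min + 7 h 54 min + 5 h 53 min + 4 h 14 min = 33 h 33 min.

33.55 hours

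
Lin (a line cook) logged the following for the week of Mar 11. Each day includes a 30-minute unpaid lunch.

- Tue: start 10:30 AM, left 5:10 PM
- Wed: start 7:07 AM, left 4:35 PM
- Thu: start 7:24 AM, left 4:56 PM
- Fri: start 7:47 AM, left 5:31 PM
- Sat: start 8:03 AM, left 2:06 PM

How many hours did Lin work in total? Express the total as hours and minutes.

Tue: 10:30 AM–5:10 PM = 6 h 40 min; less 30 min break → 6 h 10 min
Wed: 7:07 AM–4:35 PM = 9 h 28 min; less 30 min break → 8 h 58 min
Thu: 7:24 AM–4:56 PM = 9 h 32 min; less 30 min break → 9 h 2 min
Fri: 7:47 AM–5:31 PM = 9 h 44 min; less 30 min break → 9 h 14 min
Sat: 8:03 AM–2:06 PM = 6 h 3 min; less 30 min break → 5 h 33 min
Total: 6 h 10 min + 8 h 58 min + 9 h 2 min + 9 h 14 min + 5 h 33 min = 38 h 57 min.

38 h 57 min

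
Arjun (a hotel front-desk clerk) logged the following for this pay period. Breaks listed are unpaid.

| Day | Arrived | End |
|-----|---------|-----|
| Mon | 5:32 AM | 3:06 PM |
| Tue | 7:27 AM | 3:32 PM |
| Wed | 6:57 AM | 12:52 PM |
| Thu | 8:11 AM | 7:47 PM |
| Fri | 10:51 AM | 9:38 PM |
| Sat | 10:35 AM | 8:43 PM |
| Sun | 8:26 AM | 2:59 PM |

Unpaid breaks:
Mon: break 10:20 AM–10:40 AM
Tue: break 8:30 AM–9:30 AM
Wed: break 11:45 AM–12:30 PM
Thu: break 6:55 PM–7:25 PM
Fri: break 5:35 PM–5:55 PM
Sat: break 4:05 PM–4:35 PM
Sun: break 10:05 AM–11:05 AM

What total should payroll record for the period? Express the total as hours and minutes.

Mon: 5:32 AM–3:06 PM = 9 h 34 min; less 20 min break → 9 h 14 min
Tue: 7:27 AM–3:32 PM = 8 h 5 min; less 60 min break → 7 h 5 min
Wed: 6:57 AM–12:52 PM = 5 h 55 min; less 45 min break → 5 h 10 min
Thu: 8:11 AM–7:47 PM = 11 h 36 min; less 30 min break → 11 h 6 min
Fri: 10:51 AM–9:38 PM = 10 h 47 min; less 20 min break → 10 h 27 min
Sat: 10:35 AM–8:43 PM = 10 h 8 min; less 30 min break → 9 h 38 min
Sun: 8:26 AM–2:59 PM = 6 h 33 min; less 60 min break → 5 h 33 min
Total: 9 h 14 min + 7 h 5 min + 5 h 10 min + 11 h 6 min + 10 h 27 min + 9 h 38 min + 5 h 33 min = 58 h 13 min.

58 h 13 min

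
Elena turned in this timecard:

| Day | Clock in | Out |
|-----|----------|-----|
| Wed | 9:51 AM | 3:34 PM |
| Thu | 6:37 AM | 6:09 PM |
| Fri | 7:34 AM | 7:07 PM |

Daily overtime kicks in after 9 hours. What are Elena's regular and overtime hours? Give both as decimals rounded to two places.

Wed: 9:51 AM–3:34 PM = 5 h 43 min
Thu: 6:37 AM–6:09 PM = 11 h 32 min
Fri: 7:34 AM–7:07 PM = 11 h 33 min
Wed reg 5 h 43 min / OT 0 h 0 min; Thu reg 9 h 0 min / OT 2 h 32 min; Fri reg 9 h 0 min / OT 2 h 33 min.
Totals: regular 23 h 43 min, overtime 5 h 5 min.

Regular 23.72 hours, overtime 5.08 hours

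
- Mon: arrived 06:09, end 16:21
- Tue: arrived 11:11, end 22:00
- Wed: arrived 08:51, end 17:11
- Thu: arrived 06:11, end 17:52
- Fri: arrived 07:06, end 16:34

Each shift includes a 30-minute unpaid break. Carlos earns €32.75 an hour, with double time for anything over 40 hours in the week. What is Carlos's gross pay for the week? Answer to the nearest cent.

€1834.00

Mon: 06:09–16:21 = 10 h 12 min; less 30 min break → 9 h 42 min
Tue: 11:11–22:00 = 10 h 49 min; less 30 min break → 10 h 19 min
Wed: 08:51–17:11 = 8 h 20 min; less 30 min break → 7 h 50 min
Thu: 06:11–17:52 = 11 h 41 min; less 30 min break → 11 h 11 min
Fri: 07:06–16:34 = 9 h 28 min; less 30 min break → 8 h 58 min
Total worked: 48 h 0 min = 2880 min.
Regular 40 h 0 min = 2400 min at €32.75/h; overtime 8 h 0 min = 480 min at €65.50/h.
Pay = (2400 × €32.75 + 480 × €65.50) ÷ 60 = €1834.00.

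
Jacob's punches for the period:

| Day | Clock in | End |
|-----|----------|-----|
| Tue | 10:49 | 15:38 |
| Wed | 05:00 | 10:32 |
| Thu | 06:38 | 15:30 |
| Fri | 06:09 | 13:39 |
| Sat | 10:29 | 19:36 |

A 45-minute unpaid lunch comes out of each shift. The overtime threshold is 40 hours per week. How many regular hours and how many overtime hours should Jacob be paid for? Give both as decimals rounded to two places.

Tue: 10:49–15:38 = 4 h 49 min; less 45 min break → 4 h 4 min
Wed: 05:00–10:32 = 5 h 32 min; less 45 min break → 4 h 47 min
Thu: 06:38–15:30 = 8 h 52 min; less 45 min break → 8 h 7 min
Fri: 06:09–13:39 = 7 h 30 min; less 45 min break → 6 h 45 min
Sat: 10:29–19:36 = 9 h 7 min; less 45 min break → 8 h 22 min
Total worked: 32 h 5 min = 32.08 h.
Threshold 40 h → overtime 0 h 0 min, regular 32 h 5 min.

Regular 32.08 hours, overtime 0.00 hours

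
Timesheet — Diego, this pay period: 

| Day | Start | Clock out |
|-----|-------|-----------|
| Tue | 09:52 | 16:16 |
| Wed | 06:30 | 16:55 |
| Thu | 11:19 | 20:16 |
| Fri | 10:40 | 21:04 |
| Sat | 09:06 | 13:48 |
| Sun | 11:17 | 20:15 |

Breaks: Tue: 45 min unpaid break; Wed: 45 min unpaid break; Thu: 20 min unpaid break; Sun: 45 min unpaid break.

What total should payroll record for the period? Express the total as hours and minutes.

47 h 15 min

Tue: 09:52–16:16 = 6 h 24 min; less 45 min break → 5 h 39 min
Wed: 06:30–16:55 = 10 h 25 min; less 45 min break → 9 h 40 min
Thu: 11:19–20:16 = 8 h 57 min; less 20 min break → 8 h 37 min
Fri: 10:40–21:04 = 10 h 24 min
Sat: 09:06–13:48 = 4 h 42 min
Sun: 11:17–20:15 = 8 h 58 min; less 45 min break → 8 h 13 min
Total: 5 h 39 min + 9 h 40 min + 8 h 37 min + 10 h 24 min + 4 h 42 min + 8 h 13 min = 47 h 15 min.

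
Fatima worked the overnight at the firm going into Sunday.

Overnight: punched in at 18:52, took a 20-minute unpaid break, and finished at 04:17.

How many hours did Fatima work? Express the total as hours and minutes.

9 h 5 min

Overnight: 18:52 → midnight = 5 h 8 min; midnight → 04:17 = 4 h 17 min; span 9 h 25 min; less 20 min break → 9 h 5 min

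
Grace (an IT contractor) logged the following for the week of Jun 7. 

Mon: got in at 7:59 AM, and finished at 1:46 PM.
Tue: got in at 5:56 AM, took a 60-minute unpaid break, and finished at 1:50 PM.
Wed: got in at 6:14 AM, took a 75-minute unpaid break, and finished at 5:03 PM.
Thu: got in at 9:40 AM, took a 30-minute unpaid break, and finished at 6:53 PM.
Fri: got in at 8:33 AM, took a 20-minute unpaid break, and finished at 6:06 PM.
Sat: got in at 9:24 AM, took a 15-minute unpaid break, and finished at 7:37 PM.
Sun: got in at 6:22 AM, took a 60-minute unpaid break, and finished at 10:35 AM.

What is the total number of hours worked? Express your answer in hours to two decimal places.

53.37 hours

Mon: 7:59 AM–1:46 PM = 5 h 47 min
Tue: 5:56 AM–1:50 PM = 7 h 54 min; less 60 min break → 6 h 54 min
Wed: 6:14 AM–5:03 PM = 10 h 49 min; less 75 min break → 9 h 34 min
Thu: 9:40 AM–6:53 PM = 9 h 13 min; less 30 min break → 8 h 43 min
Fri: 8:33 AM–6:06 PM = 9 h 33 min; less 20 min break → 9 h 13 min
Sat: 9:24 AM–7:37 PM = 10 h 13 min; less 15 min break → 9 h 58 min
Sun: 6:22 AM–10:35 AM = 4 h 13 min; less 60 min break → 3 h 13 min
Total: 5 h 47 min + 6 h 54 min + 9 h 34 min + 8 h 43 min + 9 h 13 min + 9 h 58 min + 3 h 13 min = 53 h 22 min.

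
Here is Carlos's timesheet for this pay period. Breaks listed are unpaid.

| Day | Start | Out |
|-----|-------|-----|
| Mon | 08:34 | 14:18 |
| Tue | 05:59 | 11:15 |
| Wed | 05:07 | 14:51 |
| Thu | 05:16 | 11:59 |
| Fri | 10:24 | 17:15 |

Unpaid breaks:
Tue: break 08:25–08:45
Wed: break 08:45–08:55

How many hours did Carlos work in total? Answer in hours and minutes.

33 h 48 min

Mon: 08:34–14:18 = 5 h 44 min
Tue: 05:59–11:15 = 5 h 16 min; less 20 min break → 4 h 56 min
Wed: 05:07–14:51 = 9 h 44 min; less 10 min break → 9 h 34 min
Thu: 05:16–11:59 = 6 h 43 min
Fri: 10:24–17:15 = 6 h 51 min
Total: 5 h 44 min + 4 h 56 min + 9 h 34 min + 6 h 43 min + 6 h 51 min = 33 h 48 min.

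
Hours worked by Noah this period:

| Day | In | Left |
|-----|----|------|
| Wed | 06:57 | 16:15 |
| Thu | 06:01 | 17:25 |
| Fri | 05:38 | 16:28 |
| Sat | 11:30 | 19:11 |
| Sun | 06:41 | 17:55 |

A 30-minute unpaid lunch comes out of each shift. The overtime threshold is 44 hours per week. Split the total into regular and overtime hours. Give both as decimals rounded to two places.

Regular 44.00 hours, overtime 3.95 hours

Wed: 06:57–16:15 = 9 h 18 min; less 30 min break → 8 h 48 min
Thu: 06:01–17:25 = 11 h 24 min; less 30 min break → 10 h 54 min
Fri: 05:38–16:28 = 10 h 50 min; less 30 min break → 10 h 20 min
Sat: 11:30–19:11 = 7 h 41 min; less 30 min break → 7 h 11 min
Sun: 06:41–17:55 = 11 h 14 min; less 30 min break → 10 h 44 min
Total worked: 47 h 57 min = 47.95 h.
Threshold 44 h → overtime 3 h 57 min, regular 44 h 0 min.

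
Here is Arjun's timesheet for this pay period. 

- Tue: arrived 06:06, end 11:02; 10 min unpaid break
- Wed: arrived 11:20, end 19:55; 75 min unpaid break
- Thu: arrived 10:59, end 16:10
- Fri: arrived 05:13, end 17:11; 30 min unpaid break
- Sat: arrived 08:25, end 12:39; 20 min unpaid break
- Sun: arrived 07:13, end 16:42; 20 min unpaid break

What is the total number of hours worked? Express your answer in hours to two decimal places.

Tue: 06:06–11:02 = 4 h 56 min; less 10 min break → 4 h 46 min
Wed: 11:20–19:55 = 8 h 35 min; less 75 min break → 7 h 20 min
Thu: 10:59–16:10 = 5 h 11 min
Fri: 05:13–17:11 = 11 h 58 min; less 30 min break → 11 h 28 min
Sat: 08:25–12:39 = 4 h 14 min; less 20 min break → 3 h 54 min
Sun: 07:13–16:42 = 9 h 29 min; less 20 min break → 9 h 9 min
Total: 4 h 46 min + 7 h 20 min + 5 h 11 min + 11 h 28 min + 3 h 54 min + 9 h 9 min = 41 h 48 min.

41.80 hours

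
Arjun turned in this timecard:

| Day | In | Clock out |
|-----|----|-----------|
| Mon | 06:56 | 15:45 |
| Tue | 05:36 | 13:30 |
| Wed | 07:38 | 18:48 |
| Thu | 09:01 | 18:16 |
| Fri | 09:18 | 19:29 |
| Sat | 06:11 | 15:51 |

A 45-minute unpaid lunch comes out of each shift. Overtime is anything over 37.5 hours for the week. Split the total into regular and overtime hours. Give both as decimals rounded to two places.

Mon: 06:56–15:45 = 8 h 49 min; less 45 min break → 8 h 4 min
Tue: 05:36–13:30 = 7 h 54 min; less 45 min break → 7 h 9 min
Wed: 07:38–18:48 = 11 h 10 min; less 45 min break → 10 h 25 min
Thu: 09:01–18:16 = 9 h 15 min; less 45 min break → 8 h 30 min
Fri: 09:18–19:29 = 10 h 11 min; less 45 min break → 9 h 26 min
Sat: 06:11–15:51 = 9 h 40 min; less 45 min break → 8 h 55 min
Total worked: 52 h 29 min = 52.48 h.
Threshold 37.5 h → overtime 14 h 59 min, regular 37 h 30 min.

Regular 37.50 hours, overtime 14.98 hours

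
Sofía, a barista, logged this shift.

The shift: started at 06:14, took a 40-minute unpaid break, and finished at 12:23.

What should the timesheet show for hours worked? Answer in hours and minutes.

The shift: 06:14–12:23 = 6 h 9 min; less 40 min break → 5 h 29 min

5 h 29 min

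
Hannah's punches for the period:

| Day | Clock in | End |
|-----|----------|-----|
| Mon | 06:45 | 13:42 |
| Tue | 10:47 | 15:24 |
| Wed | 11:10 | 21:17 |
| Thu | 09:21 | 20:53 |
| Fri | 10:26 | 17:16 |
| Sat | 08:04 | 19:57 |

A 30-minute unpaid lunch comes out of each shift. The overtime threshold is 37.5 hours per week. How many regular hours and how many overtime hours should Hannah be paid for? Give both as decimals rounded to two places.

Regular 37.50 hours, overtime 11.43 hours

Mon: 06:45–13:42 = 6 h 57 min; less 30 min break → 6 h 27 min
Tue: 10:47–15:24 = 4 h 37 min; less 30 min break → 4 h 7 min
Wed: 11:10–21:17 = 10 h 7 min; less 30 min break → 9 h 37 min
Thu: 09:21–20:53 = 11 h 32 min; less 30 min break → 11 h 2 min
Fri: 10:26–17:16 = 6 h 50 min; less 30 min break → 6 h 20 min
Sat: 08:04–19:57 = 11 h 53 min; less 30 min break → 11 h 23 min
Total worked: 48 h 56 min = 48.93 h.
Threshold 37.5 h → overtime 11 h 26 min, regular 37 h 30 min.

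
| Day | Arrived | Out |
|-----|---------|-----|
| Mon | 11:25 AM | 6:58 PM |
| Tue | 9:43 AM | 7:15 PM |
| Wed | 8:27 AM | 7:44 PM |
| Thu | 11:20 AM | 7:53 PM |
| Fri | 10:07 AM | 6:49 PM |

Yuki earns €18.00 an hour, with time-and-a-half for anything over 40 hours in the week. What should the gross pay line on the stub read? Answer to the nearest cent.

€871.65

Mon: 11:25 AM–6:58 PM = 7 h 33 min
Tue: 9:43 AM–7:15 PM = 9 h 32 min
Wed: 8:27 AM–7:44 PM = 11 h 17 min
Thu: 11:20 AM–7:53 PM = 8 h 33 min
Fri: 10:07 AM–6:49 PM = 8 h 42 min
Total worked: 45 h 37 min = 2737 min.
Regular 40 h 0 min = 2400 min at €18.00/h; overtime 5 h 37 min = 337 min at €27.00/h.
Pay = (2400 × €18.00 + 337 × €27.00) ÷ 60 = €871.65.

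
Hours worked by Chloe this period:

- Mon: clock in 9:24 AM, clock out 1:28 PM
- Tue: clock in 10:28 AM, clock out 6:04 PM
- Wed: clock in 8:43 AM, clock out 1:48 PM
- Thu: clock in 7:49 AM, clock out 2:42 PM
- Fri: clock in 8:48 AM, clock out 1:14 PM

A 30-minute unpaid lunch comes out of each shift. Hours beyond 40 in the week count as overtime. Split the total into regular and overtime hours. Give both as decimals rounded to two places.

Mon: 9:24 AM–1:28 PM = 4 h 4 min; less 30 min break → 3 h 34 min
Tue: 10:28 AM–6:04 PM = 7 h 36 min; less 30 min break → 7 h 6 min
Wed: 8:43 AM–1:48 PM = 5 h 5 min; less 30 min break → 4 h 35 min
Thu: 7:49 AM–2:42 PM = 6 h 53 min; less 30 min break → 6 h 23 min
Fri: 8:48 AM–1:14 PM = 4 h 26 min; less 30 min break → 3 h 56 min
Total worked: 25 h 34 min = 25.57 h.
Threshold 40 h → overtime 0 h 0 min, regular 25 h 34 min.

Regular 25.57 hours, overtime 0.00 hours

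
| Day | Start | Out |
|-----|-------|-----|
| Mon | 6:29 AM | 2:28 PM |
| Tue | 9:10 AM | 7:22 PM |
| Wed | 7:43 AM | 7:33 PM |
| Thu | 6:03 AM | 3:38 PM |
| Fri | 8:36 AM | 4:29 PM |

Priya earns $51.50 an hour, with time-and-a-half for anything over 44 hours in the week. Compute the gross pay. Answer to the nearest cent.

$2535.09

Mon: 6:29 AM–2:28 PM = 7 h 59 min
Tue: 9:10 AM–7:22 PM = 10 h 12 min
Wed: 7:43 AM–7:33 PM = 11 h 50 min
Thu: 6:03 AM–3:38 PM = 9 h 35 min
Fri: 8:36 AM–4:29 PM = 7 h 53 min
Total worked: 47 h 29 min = 2849 min.
Regular 44 h 0 min = 2640 min at $51.50/h; overtime 3 h 29 min = 209 min at $77.25/h.
Pay = (2640 × $51.50 + 209 × $77.25) ÷ 60 = $2535.09.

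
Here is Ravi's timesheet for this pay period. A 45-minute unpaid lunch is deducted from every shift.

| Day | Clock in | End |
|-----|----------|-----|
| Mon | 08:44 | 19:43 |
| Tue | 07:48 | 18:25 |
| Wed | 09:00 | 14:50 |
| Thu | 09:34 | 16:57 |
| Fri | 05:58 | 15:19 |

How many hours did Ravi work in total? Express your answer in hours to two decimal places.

Mon: 08:44–19:43 = 10 h 59 min; less 45 min break → 10 h 14 min
Tue: 07:48–18:25 = 10 h 37 min; less 45 min break → 9 h 52 min
Wed: 09:00–14:50 = 5 h 50 min; less 45 min break → 5 h 5 min
Thu: 09:34–16:57 = 7 h 23 min; less 45 min break → 6 h 38 min
Fri: 05:58–15:19 = 9 h 21 min; less 45 min break → 8 h 36 min
Total: 10 h 14 min + 9 h 52 min + 5 h 5 min + 6 h 38 min + 8 h 36 min = 40 h 25 min.

40.42 hours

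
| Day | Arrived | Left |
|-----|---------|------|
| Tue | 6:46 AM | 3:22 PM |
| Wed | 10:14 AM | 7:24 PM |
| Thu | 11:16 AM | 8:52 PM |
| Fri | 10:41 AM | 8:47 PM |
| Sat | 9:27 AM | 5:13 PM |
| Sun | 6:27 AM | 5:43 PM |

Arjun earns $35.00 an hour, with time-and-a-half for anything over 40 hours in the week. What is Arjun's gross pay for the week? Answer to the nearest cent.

$2266.25

Tue: 6:46 AM–3:22 PM = 8 h 36 min
Wed: 10:14 AM–7:24 PM = 9 h 10 min
Thu: 11:16 AM–8:52 PM = 9 h 36 min
Fri: 10:41 AM–8:47 PM = 10 h 6 min
Sat: 9:27 AM–5:13 PM = 7 h 46 min
Sun: 6:27 AM–5:43 PM = 11 h 16 min
Total worked: 56 h 30 min = 3390 min.
Regular 40 h 0 min = 2400 min at $35.00/h; overtime 16 h 30 min = 990 min at $52.50/h.
Pay = (2400 × $35.00 + 990 × $52.50) ÷ 60 = $2266.25.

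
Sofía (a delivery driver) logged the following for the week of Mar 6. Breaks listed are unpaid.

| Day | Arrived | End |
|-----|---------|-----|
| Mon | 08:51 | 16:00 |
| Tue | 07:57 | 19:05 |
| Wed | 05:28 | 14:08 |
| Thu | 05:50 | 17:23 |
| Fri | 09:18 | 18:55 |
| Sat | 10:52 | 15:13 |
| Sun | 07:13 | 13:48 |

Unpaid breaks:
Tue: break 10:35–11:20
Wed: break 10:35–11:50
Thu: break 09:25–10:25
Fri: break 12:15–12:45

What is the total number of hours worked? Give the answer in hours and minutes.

55 h 33 min

Mon: 08:51–16:00 = 7 h 9 min
Tue: 07:57–19:05 = 11 h 8 min; less 45 min break → 10 h 23 min
Wed: 05:28–14:08 = 8 h 40 min; less 75 min break → 7 h 25 min
Thu: 05:50–17:23 = 11 h 33 min; less 60 min break → 10 h 33 min
Fri: 09:18–18:55 = 9 h 37 min; less 30 min break → 9 h 7 min
Sat: 10:52–15:13 = 4 h 21 min
Sun: 07:13–13:48 = 6 h 35 min
Total: 7 h 9 min + 10 h 23 min + 7 h 25 min + 10 h 33 min + 9 h 7 min + 4 h 21 min + 6 h 35 min = 55 h 33 min.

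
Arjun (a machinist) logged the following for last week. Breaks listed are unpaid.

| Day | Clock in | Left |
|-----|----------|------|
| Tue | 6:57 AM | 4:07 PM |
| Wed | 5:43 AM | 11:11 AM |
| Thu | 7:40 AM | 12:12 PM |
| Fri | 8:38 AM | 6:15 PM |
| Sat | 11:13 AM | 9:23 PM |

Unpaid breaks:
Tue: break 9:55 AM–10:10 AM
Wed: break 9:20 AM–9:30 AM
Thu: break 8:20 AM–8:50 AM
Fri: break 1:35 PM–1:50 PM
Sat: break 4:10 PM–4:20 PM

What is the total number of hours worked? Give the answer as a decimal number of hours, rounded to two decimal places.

37.62 hours

Tue: 6:57 AM–4:07 PM = 9 h 10 min; less 15 min break → 8 h 55 min
Wed: 5:43 AM–11:11 AM = 5 h 28 min; less 10 min break → 5 h 18 min
Thu: 7:40 AM–12:12 PM = 4 h 32 min; less 30 min break → 4 h 2 min
Fri: 8:38 AM–6:15 PM = 9 h 37 min; less 15 min break → 9 h 22 min
Sat: 11:13 AM–9:23 PM = 10 h 10 min; less 10 min break → 10 h 0 min
Total: 8 h 55 min + 5 h 18 min + 4 h 2 min + 9 h 22 min + 10 h 0 min = 37 h 37 min.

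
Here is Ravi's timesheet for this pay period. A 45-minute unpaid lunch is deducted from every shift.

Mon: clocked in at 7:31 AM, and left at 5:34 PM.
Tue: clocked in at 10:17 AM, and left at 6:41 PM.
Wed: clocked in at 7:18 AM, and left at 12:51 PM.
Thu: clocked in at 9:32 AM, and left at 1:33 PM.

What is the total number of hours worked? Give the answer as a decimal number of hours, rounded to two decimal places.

25.02 hours

Mon: 7:31 AM–5:34 PM = 10 h 3 min; less 45 min break → 9 h 18 min
Tue: 10:17 AM–6:41 PM = 8 h 24 min; less 45 min break → 7 h 39 min
Wed: 7:18 AM–12:51 PM = 5 h 33 min; less 45 min break → 4 h 48 min
Thu: 9:32 AM–1:33 PM = 4 h 1 min; less 45 min break → 3 h 16 min
Total: 9 h 18 min + 7 h 39 min + 4 h 48 min + 3 h 16 min = 25 h 1 min.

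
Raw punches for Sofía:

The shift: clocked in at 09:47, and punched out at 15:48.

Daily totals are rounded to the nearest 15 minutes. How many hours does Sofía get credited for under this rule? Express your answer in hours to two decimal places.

The shift: 09:47–15:48 = 6 h 1 min → rounds to 6 h 0 min

6.00 hours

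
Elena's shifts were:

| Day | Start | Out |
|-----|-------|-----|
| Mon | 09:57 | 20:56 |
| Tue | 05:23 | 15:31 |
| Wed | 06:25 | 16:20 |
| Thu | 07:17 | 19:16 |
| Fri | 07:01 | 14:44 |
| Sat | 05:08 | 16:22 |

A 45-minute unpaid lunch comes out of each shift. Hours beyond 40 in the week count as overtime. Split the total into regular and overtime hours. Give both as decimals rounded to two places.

Mon: 09:57–20:56 = 10 h 59 min; less 45 min break → 10 h 14 min
Tue: 05:23–15:31 = 10 h 8 min; less 45 min break → 9 h 23 min
Wed: 06:25–16:20 = 9 h 55 min; less 45 min break → 9 h 10 min
Thu: 07:17–19:16 = 11 h 59 min; less 45 min break → 11 h 14 min
Fri: 07:01–14:44 = 7 h 43 min; less 45 min break → 6 h 58 min
Sat: 05:08–16:22 = 11 h 14 min; less 45 min break → 10 h 29 min
Total worked: 57 h 28 min = 57.47 h.
Threshold 40 h → overtime 17 h 28 min, regular 40 h 0 min.

Regular 40.00 hours, overtime 17.47 hours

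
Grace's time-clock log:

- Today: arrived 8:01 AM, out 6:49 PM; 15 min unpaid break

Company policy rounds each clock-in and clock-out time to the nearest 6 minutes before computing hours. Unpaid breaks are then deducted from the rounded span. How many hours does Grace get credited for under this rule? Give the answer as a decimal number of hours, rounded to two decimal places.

10.55 hours

Today: in 8:01 AM→8:00 AM, out 6:49 PM→6:48 PM; 10 h 48 min − 15 min = 10 h 33 min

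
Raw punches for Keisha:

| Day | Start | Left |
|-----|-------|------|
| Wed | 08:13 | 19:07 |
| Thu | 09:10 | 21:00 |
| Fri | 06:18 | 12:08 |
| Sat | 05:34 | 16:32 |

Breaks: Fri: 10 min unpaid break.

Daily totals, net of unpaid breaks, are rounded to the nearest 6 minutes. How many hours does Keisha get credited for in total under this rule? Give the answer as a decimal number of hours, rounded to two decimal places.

39.40 hours

Wed: 08:13–19:07 = 10 h 54 min → rounds to 10 h 54 min
Thu: 09:10–21:00 = 11 h 50 min → rounds to 11 h 48 min
Fri: 06:18–12:08 = 5 h 50 min − 10 min = 5 h 40 min → rounds to 5 h 42 min
Sat: 05:34–16:32 = 10 h 58 min → rounds to 11 h 0 min
Total credited: 39 h 24 min.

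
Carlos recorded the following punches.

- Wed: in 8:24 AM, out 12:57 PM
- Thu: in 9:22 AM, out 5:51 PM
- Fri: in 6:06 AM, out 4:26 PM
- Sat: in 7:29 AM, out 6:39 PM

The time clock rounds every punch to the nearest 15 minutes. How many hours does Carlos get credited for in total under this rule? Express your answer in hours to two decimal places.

34.75 hours

Wed: in 8:24 AM→8:30 AM, out 12:57 PM→1:00 PM; 4 h 30 min
Thu: in 9:22 AM→9:15 AM, out 5:51 PM→5:45 PM; 8 h 30 min
Fri: in 6:06 AM→6:00 AM, out 4:26 PM→4:30 PM; 10 h 30 min
Sat: in 7:29 AM→7:30 AM, out 6:39 PM→6:45 PM; 11 h 15 min
Total credited: 34 h 45 min.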